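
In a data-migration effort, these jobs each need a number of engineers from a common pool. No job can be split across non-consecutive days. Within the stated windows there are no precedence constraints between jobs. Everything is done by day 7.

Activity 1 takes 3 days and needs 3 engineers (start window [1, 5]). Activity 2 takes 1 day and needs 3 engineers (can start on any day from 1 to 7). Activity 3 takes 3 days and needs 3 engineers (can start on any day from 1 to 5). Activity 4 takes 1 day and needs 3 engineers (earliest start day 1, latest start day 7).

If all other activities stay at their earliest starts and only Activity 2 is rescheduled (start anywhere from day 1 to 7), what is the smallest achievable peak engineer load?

Activity 2@1: d1:12  d2:6  d3:6  d4:0  d5:0  d6:0  d7:0 → peak 12
Activity 2@2: d1:9  d2:9  d3:6  d4:0  d5:0  d6:0  d7:0 → peak 9
Activity 2@3: d1:9  d2:6  d3:9  d4:0  d5:0  d6:0  d7:0 → peak 9
Activity 2@4: d1:9  d2:6  d3:6  d4:3  d5:0  d6:0  d7:0 → peak 9
Activity 2@5: d1:9  d2:6  d3:6  d4:0  d5:3  d6:0  d7:0 → peak 9
Activity 2@6: d1:9  d2:6  d3:6  d4:0  d5:0  d6:3  d7:0 → peak 9
Activity 2@7: d1:9  d2:6  d3:6  d4:0  d5:0  d6:0  d7:3 → peak 9
Best is Activity 2@2, peak 9.

9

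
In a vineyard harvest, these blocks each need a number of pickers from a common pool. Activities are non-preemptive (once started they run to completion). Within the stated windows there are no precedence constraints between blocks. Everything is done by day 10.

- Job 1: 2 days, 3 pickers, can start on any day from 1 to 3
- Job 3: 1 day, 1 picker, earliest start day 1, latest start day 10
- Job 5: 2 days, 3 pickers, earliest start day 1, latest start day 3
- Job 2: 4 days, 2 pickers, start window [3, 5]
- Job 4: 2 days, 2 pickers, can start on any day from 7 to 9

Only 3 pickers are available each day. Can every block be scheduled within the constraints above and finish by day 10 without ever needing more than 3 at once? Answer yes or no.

Schedule Job 1@1, Job 3@5, Job 5@3, Job 2@5, Job 4@9: d1:3  d2:3  d3:3  d4:3  d5:3  d6:2  d7:2  d8:2  d9:2  d10:2 — peak 3 ≤ 3.

yes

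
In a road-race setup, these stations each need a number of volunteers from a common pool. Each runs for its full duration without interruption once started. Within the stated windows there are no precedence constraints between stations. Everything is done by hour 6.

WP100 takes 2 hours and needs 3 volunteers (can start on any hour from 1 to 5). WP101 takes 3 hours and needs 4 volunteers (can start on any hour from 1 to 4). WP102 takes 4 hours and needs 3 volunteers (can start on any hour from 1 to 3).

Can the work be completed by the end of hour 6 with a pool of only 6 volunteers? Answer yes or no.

The minimum achievable peak is 7; 6 < 7, so no feasible schedule stays within the cap.

no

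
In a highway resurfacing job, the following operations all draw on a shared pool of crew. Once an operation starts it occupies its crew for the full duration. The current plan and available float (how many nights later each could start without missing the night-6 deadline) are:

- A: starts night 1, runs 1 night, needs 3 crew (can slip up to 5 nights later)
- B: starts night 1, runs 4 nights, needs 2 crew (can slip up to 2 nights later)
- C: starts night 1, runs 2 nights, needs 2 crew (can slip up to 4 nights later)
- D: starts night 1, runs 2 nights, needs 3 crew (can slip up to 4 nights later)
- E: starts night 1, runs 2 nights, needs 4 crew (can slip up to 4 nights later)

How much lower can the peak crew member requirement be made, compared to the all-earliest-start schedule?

Early-start peak: n1:14  n2:11  n3:2  n4:2  n5:0  n6:0 ⇒ 14.
Leveled (A@1, B@1, C@4, D@2, E@5): n1:5  n2:5  n3:5  n4:4  n5:6  n6:4 ⇒ 6.
Reduction 14 − 6 = 8.

8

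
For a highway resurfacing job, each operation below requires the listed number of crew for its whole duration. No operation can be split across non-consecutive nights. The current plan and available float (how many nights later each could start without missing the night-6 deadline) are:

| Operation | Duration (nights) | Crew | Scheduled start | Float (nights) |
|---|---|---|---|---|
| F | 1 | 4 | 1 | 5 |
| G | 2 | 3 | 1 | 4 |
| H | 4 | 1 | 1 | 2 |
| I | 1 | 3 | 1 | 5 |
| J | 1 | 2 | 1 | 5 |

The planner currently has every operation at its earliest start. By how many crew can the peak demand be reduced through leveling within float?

9

Early-start peak: n1:13  n2:4  n3:1  n4:1  n5:0  n6:0 ⇒ 13.
Leveled (F@1, G@2, H@2, I@4, J@5): n1:4  n2:4  n3:4  n4:4  n5:3  n6:0 ⇒ 4.
Reduction 13 − 4 = 9.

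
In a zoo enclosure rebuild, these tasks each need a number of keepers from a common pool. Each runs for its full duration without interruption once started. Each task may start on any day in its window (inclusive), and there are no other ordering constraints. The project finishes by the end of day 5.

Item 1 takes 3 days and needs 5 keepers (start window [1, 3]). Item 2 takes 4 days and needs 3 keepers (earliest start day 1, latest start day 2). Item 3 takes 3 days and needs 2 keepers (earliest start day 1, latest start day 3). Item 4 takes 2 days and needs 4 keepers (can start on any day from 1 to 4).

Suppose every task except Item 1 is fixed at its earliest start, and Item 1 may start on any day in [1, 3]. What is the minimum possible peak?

10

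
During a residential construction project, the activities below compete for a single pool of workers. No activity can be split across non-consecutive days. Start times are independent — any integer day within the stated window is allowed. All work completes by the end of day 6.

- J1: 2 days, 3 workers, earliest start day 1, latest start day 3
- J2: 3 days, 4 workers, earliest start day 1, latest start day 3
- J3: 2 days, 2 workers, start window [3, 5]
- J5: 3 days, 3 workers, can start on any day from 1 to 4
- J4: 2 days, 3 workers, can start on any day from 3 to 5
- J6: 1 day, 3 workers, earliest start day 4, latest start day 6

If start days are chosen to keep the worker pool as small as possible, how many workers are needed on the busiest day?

Early-start (J1@1, J2@1, J3@3, J5@1, J4@3, J6@4) gives peak 12: d1:10  d2:10  d3:12  d4:8  d5:0  d6:0.
Shift J5→4, J4→4, J6→6.
Schedule J1@1, J2@1, J3@3, J5@4, J4@4, J6@6: d1:7  d2:7  d3:6  d4:8  d5:6  d6:6 — peak 8.

8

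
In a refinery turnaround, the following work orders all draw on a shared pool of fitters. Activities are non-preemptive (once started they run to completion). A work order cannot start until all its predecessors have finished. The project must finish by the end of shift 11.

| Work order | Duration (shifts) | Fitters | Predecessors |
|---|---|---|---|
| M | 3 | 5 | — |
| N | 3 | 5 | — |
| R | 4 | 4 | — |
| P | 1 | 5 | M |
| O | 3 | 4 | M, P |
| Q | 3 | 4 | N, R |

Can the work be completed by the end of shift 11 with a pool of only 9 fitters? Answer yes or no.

Schedule M@1, N@4, R@1, P@7, O@8, Q@7: s1:9  s2:9  s3:9  s4:9  s5:5  s6:5  s7:9  s8:8  s9:8  s10:4  s11:0 — peak 9 ≤ 9.

yes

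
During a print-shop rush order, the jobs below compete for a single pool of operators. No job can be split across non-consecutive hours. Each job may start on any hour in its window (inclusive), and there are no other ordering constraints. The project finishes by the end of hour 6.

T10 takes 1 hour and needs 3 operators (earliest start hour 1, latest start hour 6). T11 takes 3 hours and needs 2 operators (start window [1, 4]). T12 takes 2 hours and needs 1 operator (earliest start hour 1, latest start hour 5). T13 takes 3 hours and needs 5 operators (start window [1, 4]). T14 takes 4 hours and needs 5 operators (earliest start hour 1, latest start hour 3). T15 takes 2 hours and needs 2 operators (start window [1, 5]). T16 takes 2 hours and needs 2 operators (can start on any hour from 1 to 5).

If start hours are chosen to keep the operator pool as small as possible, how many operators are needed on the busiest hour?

10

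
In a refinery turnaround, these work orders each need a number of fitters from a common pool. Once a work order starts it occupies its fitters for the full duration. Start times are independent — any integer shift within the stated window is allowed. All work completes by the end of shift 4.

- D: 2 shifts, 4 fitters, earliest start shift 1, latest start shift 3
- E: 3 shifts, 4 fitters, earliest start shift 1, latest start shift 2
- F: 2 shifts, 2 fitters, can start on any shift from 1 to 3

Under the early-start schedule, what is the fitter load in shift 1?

At early start, shift 1 has: D, E, F.
Demand: 4 + 4 + 2 = 10.

10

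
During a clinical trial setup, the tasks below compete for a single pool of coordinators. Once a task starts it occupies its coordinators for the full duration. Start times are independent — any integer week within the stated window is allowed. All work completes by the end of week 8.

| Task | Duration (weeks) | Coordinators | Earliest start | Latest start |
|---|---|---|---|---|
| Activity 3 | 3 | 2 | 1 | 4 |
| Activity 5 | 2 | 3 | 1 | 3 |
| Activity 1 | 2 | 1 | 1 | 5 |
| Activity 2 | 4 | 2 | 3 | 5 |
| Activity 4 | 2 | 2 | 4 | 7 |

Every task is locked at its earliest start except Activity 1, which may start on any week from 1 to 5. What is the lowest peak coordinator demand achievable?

5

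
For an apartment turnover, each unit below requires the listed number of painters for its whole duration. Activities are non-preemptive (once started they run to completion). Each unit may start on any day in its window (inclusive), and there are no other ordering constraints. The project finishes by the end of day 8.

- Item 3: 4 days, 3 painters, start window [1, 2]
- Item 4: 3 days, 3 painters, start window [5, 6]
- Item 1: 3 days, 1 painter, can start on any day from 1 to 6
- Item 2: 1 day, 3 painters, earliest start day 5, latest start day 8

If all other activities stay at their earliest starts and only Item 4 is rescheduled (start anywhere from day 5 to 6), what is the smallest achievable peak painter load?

Item 4@5: d1:4  d2:4  d3:4  d4:3  d5:6  d6:3  d7:3  d8:0 → peak 6
Item 4@6: d1:4  d2:4  d3:4  d4:3  d5:3  d6:3  d7:3  d8:3 → peak 4
Best is Item 4@6, peak 4.

4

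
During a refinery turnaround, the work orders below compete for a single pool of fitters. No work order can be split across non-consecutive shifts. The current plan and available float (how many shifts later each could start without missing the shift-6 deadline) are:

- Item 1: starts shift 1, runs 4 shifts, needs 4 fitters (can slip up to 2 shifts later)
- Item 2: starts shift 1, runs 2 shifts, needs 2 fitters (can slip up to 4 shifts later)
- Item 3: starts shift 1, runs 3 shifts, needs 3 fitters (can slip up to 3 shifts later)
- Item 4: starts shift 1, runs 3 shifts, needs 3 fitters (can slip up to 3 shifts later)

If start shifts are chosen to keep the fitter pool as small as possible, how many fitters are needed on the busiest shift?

7

Early-start (Item 1@1, Item 2@1, Item 3@1, Item 4@1) gives peak 12: s1:12  s2:12  s3:10  s4:4  s5:0  s6:0.
Shift Item 2→5, Item 4→4.
Schedule Item 1@1, Item 2@5, Item 3@1, Item 4@4: s1:7  s2:7  s3:7  s4:7  s5:5  s6:5 — peak 7.
Total fitter-shifts = 38 over 6 shifts ⇒ peak ≥ ⌈38/6⌉ = 7, so 7 is optimal.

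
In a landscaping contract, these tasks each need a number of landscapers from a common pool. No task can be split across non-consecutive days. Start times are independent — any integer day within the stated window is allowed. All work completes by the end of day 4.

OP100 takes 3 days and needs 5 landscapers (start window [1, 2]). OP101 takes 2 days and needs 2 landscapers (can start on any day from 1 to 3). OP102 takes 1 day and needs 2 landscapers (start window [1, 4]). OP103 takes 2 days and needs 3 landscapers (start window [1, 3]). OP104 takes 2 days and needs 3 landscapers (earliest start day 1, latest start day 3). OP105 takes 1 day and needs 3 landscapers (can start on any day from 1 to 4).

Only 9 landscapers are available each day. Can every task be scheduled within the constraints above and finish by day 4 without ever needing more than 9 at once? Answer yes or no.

no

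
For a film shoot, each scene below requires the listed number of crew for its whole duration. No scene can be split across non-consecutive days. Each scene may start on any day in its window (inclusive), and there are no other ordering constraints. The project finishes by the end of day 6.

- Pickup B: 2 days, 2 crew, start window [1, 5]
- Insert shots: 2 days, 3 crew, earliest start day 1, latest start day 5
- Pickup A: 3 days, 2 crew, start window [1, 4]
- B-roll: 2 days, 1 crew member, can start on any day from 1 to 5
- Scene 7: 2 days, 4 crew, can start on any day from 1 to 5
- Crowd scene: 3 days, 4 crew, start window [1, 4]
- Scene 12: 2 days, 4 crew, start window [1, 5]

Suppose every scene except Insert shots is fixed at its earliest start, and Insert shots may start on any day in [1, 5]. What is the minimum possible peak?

17

Insert shots@1: d1:20  d2:20  d3:6  d4:0  d5:0  d6:0 → peak 20
Insert shots@2: d1:17  d2:20  d3:9  d4:0  d5:0  d6:0 → peak 20
Insert shots@3: d1:17  d2:17  d3:9  d4:3  d5:0  d6:0 → peak 17
Insert shots@4: d1:17  d2:17  d3:6  d4:3  d5:3  d6:0 → peak 17
Insert shots@5: d1:17  d2:17  d3:6  d4:0  d5:3  d6:3 → peak 17
Best is Insert shots@3, peak 17.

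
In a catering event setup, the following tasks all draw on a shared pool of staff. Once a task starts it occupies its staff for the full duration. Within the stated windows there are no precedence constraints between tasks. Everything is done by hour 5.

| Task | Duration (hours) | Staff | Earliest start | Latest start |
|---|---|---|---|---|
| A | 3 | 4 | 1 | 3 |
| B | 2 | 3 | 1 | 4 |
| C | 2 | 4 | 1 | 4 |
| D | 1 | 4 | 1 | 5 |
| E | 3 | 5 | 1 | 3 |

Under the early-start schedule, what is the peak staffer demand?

20

Early-start schedule: A@1, B@1, C@1, D@1, E@1.
Load per hour: hour 1: 20, hour 2: 16, hour 3: 9, hour 4: 0, hour 5: 0.
Peak is 20.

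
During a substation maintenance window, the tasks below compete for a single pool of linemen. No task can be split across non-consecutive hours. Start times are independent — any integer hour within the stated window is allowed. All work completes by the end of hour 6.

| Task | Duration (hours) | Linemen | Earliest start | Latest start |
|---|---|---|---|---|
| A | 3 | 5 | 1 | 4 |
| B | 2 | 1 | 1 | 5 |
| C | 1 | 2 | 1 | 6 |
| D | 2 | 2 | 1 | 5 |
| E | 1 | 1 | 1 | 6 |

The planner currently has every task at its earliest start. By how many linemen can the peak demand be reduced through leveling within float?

Early-start peak: h1:11  h2:8  h3:5  h4:0  h5:0  h6:0 ⇒ 11.
Leveled (A@1, B@4, C@4, D@4, E@5): h1:5  h2:5  h3:5  h4:5  h5:4  h6:0 ⇒ 5.
Reduction 11 − 5 = 6.

6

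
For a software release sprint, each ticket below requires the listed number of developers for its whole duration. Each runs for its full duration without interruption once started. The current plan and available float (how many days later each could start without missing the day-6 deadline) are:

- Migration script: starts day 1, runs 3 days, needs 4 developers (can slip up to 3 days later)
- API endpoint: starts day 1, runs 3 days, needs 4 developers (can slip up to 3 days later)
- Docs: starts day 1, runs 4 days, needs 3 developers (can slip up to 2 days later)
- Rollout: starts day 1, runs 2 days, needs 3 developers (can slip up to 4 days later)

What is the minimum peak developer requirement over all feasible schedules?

Early-start (Migration script@1, API endpoint@1, Docs@1, Rollout@1) gives peak 14: d1:14  d2:14  d3:11  d4:3  d5:0  d6:0.
Shift API endpoint→4, Rollout→5.
Schedule Migration script@1, API endpoint@4, Docs@1, Rollout@5: d1:7  d2:7  d3:7  d4:7  d5:7  d6:7 — peak 7.
Total developer-days = 42 over 6 days ⇒ peak ≥ ⌈42/6⌉ = 7, so 7 is optimal.

7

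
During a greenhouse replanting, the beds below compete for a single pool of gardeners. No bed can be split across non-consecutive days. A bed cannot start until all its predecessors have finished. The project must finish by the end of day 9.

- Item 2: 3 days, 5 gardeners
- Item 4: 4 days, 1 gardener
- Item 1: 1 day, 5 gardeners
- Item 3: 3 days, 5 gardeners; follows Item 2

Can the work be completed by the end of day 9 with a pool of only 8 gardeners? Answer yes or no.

yes

Schedule Item 2@1, Item 4@1, Item 1@4, Item 3@5: d1:6  d2:6  d3:6  d4:6  d5:5  d6:5  d7:5  d8:0  d9:0 — peak 6 ≤ 8.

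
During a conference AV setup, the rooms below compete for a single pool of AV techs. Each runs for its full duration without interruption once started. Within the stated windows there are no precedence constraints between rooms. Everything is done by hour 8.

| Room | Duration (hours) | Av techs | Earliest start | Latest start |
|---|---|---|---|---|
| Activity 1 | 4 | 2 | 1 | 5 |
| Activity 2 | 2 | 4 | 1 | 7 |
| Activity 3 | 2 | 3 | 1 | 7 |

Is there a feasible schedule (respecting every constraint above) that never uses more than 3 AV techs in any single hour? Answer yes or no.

no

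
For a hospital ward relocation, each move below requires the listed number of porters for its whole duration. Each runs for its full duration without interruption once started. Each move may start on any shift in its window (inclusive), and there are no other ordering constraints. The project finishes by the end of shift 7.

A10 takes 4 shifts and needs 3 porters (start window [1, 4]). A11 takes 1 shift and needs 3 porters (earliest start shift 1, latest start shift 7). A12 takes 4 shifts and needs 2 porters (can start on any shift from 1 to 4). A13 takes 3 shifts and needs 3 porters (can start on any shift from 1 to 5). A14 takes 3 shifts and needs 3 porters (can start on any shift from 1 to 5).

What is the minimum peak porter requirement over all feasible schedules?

8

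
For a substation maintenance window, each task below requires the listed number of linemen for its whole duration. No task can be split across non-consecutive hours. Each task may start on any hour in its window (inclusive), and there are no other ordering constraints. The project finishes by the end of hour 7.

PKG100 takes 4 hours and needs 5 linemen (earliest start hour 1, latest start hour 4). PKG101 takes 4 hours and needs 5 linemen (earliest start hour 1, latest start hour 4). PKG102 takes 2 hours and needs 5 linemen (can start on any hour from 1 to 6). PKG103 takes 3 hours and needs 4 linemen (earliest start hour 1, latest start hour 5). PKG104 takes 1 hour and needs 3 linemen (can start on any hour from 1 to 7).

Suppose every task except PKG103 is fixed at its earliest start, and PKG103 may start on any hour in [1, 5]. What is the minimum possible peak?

PKG103@1: h1:22  h2:19  h3:14  h4:10  h5:0  h6:0  h7:0 → peak 22
PKG103@2: h1:18  h2:19  h3:14  h4:14  h5:0  h6:0  h7:0 → peak 19
PKG103@3: h1:18  h2:15  h3:14  h4:14  h5:4  h6:0  h7:0 → peak 18
PKG103@4: h1:18  h2:15  h3:10  h4:14  h5:4  h6:4  h7:0 → peak 18
PKG103@5: h1:18  h2:15  h3:10  h4:10  h5:4  h6:4  h7:4 → peak 18
Best is PKG103@3, peak 18.

18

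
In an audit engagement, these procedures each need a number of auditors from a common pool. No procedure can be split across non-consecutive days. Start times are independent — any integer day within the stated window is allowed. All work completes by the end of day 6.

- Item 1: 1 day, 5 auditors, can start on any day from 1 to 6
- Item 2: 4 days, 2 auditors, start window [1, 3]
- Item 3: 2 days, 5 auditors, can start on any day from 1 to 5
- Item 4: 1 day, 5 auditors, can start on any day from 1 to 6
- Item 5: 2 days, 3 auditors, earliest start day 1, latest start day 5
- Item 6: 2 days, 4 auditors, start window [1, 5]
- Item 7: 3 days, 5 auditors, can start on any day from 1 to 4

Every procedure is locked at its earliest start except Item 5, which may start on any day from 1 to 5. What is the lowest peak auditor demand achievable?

Item 5@1: d1:29  d2:19  d3:7  d4:2  d5:0  d6:0 → peak 29
Item 5@2: d1:26  d2:19  d3:10  d4:2  d5:0  d6:0 → peak 26
Item 5@3: d1:26  d2:16  d3:10  d4:5  d5:0  d6:0 → peak 26
Item 5@4: d1:26  d2:16  d3:7  d4:5  d5:3  d6:0 → peak 26
Item 5@5: d1:26  d2:16  d3:7  d4:2  d5:3  d6:3 → peak 26
Best is Item 5@2, peak 26.

26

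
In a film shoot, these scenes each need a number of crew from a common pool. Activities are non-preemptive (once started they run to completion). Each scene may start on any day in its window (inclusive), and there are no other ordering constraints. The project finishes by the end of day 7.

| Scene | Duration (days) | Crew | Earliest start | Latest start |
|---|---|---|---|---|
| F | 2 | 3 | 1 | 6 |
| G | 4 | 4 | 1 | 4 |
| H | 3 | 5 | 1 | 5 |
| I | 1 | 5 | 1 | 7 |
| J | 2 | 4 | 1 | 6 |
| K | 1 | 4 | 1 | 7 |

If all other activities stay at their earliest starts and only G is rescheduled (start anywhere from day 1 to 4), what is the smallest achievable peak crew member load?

G@1: d1:25  d2:16  d3:9  d4:4  d5:0  d6:0  d7:0 → peak 25
G@2: d1:21  d2:16  d3:9  d4:4  d5:4  d6:0  d7:0 → peak 21
G@3: d1:21  d2:12  d3:9  d4:4  d5:4  d6:4  d7:0 → peak 21
G@4: d1:21  d2:12  d3:5  d4:4  d5:4  d6:4  d7:4 → peak 21
Best is G@2, peak 21.

21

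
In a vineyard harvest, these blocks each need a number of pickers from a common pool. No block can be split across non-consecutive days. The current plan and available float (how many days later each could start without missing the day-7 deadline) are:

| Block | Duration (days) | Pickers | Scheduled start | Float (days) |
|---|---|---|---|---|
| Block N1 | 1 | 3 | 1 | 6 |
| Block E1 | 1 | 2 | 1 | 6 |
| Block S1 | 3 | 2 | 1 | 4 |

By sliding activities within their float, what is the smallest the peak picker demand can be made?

Early-start (Block N1@1, Block E1@1, Block S1@1) gives peak 7: d1:7  d2:2  d3:2  d4:0  d5:0  d6:0  d7:0.
Shift Block E1→2, Block S1→3.
Schedule Block N1@1, Block E1@2, Block S1@3: d1:3  d2:2  d3:2  d4:2  d5:2  d6:0  d7:0 — peak 3.

3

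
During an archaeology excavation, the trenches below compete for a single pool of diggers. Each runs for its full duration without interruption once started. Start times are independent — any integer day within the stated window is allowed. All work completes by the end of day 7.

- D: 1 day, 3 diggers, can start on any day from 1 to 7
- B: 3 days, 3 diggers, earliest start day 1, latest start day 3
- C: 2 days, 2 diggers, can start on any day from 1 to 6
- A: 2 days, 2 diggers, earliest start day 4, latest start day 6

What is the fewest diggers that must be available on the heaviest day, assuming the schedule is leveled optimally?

4

Early-start (D@1, B@1, C@1, A@4) gives peak 8: d1:8  d2:5  d3:3  d4:2  d5:2  d6:0  d7:0.
Shift B→2, C→5, A→5.
Schedule D@1, B@2, C@5, A@5: d1:3  d2:3  d3:3  d4:3  d5:4  d6:4  d7:0 — peak 4.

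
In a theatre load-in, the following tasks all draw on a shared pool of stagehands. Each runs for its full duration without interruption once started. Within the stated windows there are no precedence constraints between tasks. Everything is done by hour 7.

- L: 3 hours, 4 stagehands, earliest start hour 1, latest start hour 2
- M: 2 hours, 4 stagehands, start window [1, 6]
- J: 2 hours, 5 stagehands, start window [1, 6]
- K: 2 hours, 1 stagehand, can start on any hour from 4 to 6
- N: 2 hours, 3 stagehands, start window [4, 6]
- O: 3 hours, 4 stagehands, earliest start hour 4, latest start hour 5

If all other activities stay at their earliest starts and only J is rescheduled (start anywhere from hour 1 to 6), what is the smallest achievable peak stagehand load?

J@1: h1:13  h2:13  h3:4  h4:8  h5:8  h6:4  h7:0 → peak 13
J@2: h1:8  h2:13  h3:9  h4:8  h5:8  h6:4  h7:0 → peak 13
J@3: h1:8  h2:8  h3:9  h4:13  h5:8  h6:4  h7:0 → peak 13
J@4: h1:8  h2:8  h3:4  h4:13  h5:13  h6:4  h7:0 → peak 13
J@5: h1:8  h2:8  h3:4  h4:8  h5:13  h6:9  h7:0 → peak 13
J@6: h1:8  h2:8  h3:4  h4:8  h5:8  h6:9  h7:5 → peak 9
Best is J@6, peak 9.

9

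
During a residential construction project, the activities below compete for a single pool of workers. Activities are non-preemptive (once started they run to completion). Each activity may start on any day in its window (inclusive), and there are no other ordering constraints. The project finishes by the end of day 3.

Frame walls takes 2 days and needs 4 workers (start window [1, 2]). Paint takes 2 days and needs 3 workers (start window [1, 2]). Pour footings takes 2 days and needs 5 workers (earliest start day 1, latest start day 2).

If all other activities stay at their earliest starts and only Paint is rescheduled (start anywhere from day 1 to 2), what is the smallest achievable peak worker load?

12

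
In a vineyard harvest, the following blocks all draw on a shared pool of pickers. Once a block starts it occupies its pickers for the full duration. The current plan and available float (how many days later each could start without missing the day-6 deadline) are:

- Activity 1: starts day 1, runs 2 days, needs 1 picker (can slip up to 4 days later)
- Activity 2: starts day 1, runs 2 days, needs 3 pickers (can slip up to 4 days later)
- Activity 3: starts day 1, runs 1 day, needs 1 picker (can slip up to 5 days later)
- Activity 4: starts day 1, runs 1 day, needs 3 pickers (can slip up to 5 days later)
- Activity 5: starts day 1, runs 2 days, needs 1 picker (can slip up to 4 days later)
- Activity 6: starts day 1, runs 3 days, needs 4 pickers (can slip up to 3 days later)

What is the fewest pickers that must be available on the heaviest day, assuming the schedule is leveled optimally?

Early-start (Activity 1@1, Activity 2@1, Activity 3@1, Activity 4@1, Activity 5@1, Activity 6@1) gives peak 13: d1:13  d2:9  d3:4  d4:0  d5:0  d6:0.
Shift Activity 4→3, Activity 5→2, Activity 6→4.
Schedule Activity 1@1, Activity 2@1, Activity 3@1, Activity 4@3, Activity 5@2, Activity 6@4: d1:5  d2:5  d3:4  d4:4  d5:4  d6:4 — peak 5.
Total picker-days = 26 over 6 days ⇒ peak ≥ ⌈26/6⌉ = 5, so 5 is optimal.

5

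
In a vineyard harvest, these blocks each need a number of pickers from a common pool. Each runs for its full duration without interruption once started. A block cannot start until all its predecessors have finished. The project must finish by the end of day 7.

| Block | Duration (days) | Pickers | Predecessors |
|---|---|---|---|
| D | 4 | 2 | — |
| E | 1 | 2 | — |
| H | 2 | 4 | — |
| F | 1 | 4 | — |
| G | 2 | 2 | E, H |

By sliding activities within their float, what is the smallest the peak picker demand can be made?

Early-start (D@1, E@1, H@1, F@1, G@3) gives peak 12: d1:12  d2:6  d3:4  d4:4  d5:0  d6:0  d7:0.
Shift D→3, E→3, F→7, G→4.
Schedule D@3, E@3, H@1, F@7, G@4: d1:4  d2:4  d3:4  d4:4  d5:4  d6:2  d7:4 — peak 4.
Total picker-days = 26 over 7 days ⇒ peak ≥ ⌈26/7⌉ = 4, so 4 is optimal.

4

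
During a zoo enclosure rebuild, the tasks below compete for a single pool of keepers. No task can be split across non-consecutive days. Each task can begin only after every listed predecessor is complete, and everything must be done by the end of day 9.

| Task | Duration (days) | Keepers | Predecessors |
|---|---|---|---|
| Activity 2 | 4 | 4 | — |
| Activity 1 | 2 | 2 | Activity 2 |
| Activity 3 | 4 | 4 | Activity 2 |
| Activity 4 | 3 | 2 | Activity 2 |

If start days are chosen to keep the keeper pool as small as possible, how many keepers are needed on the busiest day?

6

Early-start (Activity 2@1, Activity 1@5, Activity 3@5, Activity 4@5) gives peak 8: d1:4  d2:4  d3:4  d4:4  d5:8  d6:8  d7:6  d8:4  d9:0.
Shift Activity 4→7.
Schedule Activity 2@1, Activity 1@5, Activity 3@5, Activity 4@7: d1:4  d2:4  d3:4  d4:4  d5:6  d6:6  d7:6  d8:6  d9:2 — peak 6.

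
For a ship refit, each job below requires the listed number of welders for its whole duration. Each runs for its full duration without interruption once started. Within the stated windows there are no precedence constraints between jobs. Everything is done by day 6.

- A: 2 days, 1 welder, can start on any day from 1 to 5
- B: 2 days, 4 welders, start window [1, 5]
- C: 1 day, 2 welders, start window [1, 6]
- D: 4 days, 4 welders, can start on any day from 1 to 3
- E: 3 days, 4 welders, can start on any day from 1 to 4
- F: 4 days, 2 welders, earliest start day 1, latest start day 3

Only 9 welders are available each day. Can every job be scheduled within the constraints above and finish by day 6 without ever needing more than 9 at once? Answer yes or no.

The minimum achievable peak is 10; 9 < 10, so no feasible schedule stays within the cap.

no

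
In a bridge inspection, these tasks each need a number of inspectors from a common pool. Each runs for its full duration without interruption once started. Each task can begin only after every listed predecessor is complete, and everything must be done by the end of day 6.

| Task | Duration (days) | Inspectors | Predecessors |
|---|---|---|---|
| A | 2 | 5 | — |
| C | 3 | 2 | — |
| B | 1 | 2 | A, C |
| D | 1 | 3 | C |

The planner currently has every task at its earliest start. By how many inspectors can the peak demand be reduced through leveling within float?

2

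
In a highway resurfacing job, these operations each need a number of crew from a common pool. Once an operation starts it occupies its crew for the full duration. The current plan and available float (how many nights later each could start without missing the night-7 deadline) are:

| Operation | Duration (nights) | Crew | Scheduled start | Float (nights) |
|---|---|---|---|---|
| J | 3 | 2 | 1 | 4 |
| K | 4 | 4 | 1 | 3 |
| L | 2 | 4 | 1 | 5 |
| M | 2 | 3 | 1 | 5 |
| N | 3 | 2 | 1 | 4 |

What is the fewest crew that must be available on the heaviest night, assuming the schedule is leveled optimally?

7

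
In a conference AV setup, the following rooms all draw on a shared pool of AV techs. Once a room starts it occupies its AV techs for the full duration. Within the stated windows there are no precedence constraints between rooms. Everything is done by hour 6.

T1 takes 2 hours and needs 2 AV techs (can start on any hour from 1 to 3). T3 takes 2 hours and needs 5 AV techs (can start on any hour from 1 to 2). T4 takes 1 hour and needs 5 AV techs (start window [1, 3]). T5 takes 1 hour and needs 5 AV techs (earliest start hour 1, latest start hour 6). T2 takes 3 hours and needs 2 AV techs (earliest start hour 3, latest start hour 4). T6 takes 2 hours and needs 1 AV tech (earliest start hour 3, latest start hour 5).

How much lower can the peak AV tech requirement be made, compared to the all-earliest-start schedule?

10

Early-start peak: h1:17  h2:7  h3:3  h4:3  h5:2  h6:0 ⇒ 17.
Leveled (T1@1, T3@1, T4@3, T5@4, T2@3, T6@5): h1:7  h2:7  h3:7  h4:7  h5:3  h6:1 ⇒ 7.
Reduction 17 − 7 = 10.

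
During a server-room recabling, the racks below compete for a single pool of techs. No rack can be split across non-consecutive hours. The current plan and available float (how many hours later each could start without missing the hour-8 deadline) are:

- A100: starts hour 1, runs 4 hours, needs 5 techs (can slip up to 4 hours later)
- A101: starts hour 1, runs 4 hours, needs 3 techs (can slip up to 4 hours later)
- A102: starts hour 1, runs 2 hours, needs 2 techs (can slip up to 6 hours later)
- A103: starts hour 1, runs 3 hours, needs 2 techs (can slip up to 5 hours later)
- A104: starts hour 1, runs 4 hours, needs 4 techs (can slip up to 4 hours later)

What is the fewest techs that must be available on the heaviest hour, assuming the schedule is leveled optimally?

8

Early-start (A100@1, A101@1, A102@1, A103@1, A104@1) gives peak 16: h1:16  h2:16  h3:14  h4:12  h5:0  h6:0  h7:0  h8:0.
Shift A102→5, A103→5, A104→5.
Schedule A100@1, A101@1, A102@5, A103@5, A104@5: h1:8  h2:8  h3:8  h4:8  h5:8  h6:8  h7:6  h8:4 — peak 8.
Total tech-hours = 58 over 8 hours ⇒ peak ≥ ⌈58/8⌉ = 8, so 8 is optimal.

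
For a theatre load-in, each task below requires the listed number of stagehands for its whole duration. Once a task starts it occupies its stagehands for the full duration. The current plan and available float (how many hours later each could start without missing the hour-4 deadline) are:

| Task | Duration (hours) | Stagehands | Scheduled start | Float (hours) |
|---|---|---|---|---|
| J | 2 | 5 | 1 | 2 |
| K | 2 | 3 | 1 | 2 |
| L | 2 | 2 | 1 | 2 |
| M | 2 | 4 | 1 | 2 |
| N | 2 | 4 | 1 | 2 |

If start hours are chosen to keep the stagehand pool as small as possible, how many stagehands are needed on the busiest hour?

9

Early-start (J@1, K@1, L@1, M@1, N@1) gives peak 18: h1:18  h2:18  h3:0  h4:0.
Shift K→3, L→3, N→3.
Schedule J@1, K@3, L@3, M@1, N@3: h1:9  h2:9  h3:9  h4:9 — peak 9.
Total stagehand-hours = 36 over 4 hours ⇒ peak ≥ ⌈36/4⌉ = 9, so 9 is optimal.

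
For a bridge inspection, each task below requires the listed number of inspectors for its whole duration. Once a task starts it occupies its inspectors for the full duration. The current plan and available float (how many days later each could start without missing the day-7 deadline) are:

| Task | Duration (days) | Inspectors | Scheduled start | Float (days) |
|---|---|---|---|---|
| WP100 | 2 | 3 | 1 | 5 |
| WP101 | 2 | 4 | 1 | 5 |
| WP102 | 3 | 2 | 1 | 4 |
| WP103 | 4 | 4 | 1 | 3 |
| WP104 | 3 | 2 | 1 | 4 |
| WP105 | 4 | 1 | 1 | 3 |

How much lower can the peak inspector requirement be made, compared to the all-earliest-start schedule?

Early-start peak: d1:16  d2:16  d3:9  d4:5  d5:0  d6:0  d7:0 ⇒ 16.
Leveled (WP100@1, WP101@6, WP102@3, WP103@1, WP104@5, WP105@3): d1:7  d2:7  d3:7  d4:7  d5:5  d6:7  d7:6 ⇒ 7.
Reduction 16 − 7 = 9.

9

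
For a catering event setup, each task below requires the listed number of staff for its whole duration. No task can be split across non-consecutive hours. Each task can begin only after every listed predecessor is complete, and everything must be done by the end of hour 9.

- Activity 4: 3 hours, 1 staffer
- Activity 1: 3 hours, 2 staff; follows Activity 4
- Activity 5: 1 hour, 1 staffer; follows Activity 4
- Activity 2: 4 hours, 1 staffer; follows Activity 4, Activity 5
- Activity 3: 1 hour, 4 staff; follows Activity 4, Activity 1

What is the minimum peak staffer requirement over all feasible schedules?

Early-start (Activity 4@1, Activity 1@4, Activity 5@4, Activity 2@5, Activity 3@7) gives peak 5: h1:1  h2:1  h3:1  h4:3  h5:3  h6:3  h7:5  h8:1  h9:0.
Shift Activity 3→9.
Schedule Activity 4@1, Activity 1@4, Activity 5@4, Activity 2@5, Activity 3@9: h1:1  h2:1  h3:1  h4:3  h5:3  h6:3  h7:1  h8:1  h9:4 — peak 4.
No arrangement of the 21 feasible schedules does better.

4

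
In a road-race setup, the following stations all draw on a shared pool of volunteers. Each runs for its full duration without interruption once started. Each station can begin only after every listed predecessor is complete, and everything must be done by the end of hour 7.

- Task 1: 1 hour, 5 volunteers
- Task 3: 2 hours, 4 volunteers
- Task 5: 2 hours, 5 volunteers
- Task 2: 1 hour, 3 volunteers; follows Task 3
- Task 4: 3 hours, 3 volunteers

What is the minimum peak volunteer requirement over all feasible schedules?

7

Early-start (Task 1@1, Task 3@1, Task 5@1, Task 2@3, Task 4@1) gives peak 17: h1:17  h2:12  h3:6  h4:0  h5:0  h6:0  h7:0.
Shift Task 3→2, Task 5→5, Task 2→4, Task 4→2.
Schedule Task 1@1, Task 3@2, Task 5@5, Task 2@4, Task 4@2: h1:5  h2:7  h3:7  h4:6  h5:5  h6:5  h7:0 — peak 7.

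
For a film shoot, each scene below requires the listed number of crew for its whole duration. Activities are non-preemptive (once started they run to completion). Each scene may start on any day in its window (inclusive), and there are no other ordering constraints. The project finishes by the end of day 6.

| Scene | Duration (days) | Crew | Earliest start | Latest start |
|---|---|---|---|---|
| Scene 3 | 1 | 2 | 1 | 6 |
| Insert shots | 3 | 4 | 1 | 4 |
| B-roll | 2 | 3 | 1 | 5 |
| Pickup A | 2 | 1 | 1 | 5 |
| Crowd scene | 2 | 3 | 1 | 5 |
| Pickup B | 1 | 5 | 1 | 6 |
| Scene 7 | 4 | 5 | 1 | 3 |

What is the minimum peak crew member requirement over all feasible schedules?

Early-start (Scene 3@1, Insert shots@1, B-roll@1, Pickup A@1, Crowd scene@1, Pickup B@1, Scene 7@1) gives peak 23: d1:23  d2:16  d3:9  d4:5  d5:0  d6:0.
Shift Scene 3→2, Insert shots→2, Pickup A→5, Crowd scene→5, Scene 7→3.
Schedule Scene 3@2, Insert shots@2, B-roll@1, Pickup A@5, Crowd scene@5, Pickup B@1, Scene 7@3: d1:8  d2:9  d3:9  d4:9  d5:9  d6:9 — peak 9.
Total crew member-days = 53 over 6 days ⇒ peak ≥ ⌈53/6⌉ = 9, so 9 is optimal.

9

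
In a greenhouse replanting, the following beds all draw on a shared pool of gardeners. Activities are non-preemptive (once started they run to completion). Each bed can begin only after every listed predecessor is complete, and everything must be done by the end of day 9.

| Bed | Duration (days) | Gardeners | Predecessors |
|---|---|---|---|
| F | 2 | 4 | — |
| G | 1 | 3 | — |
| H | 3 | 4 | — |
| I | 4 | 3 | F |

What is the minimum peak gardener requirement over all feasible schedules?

6

Early-start (F@1, G@1, H@1, I@3) gives peak 11: d1:11  d2:8  d3:7  d4:3  d5:3  d6:3  d7:0  d8:0  d9:0.
Shift G→3, H→7.
Schedule F@1, G@3, H@7, I@3: d1:4  d2:4  d3:6  d4:3  d5:3  d6:3  d7:4  d8:4  d9:4 — peak 6.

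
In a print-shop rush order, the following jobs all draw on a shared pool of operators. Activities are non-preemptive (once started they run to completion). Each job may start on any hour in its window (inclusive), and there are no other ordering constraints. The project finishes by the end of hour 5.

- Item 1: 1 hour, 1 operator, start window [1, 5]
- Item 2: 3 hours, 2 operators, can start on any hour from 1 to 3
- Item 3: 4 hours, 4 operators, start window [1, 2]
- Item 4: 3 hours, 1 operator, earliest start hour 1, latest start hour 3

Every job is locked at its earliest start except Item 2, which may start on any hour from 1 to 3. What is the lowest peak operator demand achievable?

Item 2@1: h1:8  h2:7  h3:7  h4:4  h5:0 → peak 8
Item 2@2: h1:6  h2:7  h3:7  h4:6  h5:0 → peak 7
Item 2@3: h1:6  h2:5  h3:7  h4:6  h5:2 → peak 7
Best is Item 2@2, peak 7.

7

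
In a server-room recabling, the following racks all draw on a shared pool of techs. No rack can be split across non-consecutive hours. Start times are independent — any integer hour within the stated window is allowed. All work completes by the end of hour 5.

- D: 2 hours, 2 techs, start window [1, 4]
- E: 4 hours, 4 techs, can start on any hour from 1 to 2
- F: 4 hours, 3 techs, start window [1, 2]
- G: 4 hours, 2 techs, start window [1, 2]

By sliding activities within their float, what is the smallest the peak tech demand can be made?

11

Schedule D@1, E@1, F@1, G@1: h1:11  h2:11  h3:9  h4:9  h5:0 — peak 11.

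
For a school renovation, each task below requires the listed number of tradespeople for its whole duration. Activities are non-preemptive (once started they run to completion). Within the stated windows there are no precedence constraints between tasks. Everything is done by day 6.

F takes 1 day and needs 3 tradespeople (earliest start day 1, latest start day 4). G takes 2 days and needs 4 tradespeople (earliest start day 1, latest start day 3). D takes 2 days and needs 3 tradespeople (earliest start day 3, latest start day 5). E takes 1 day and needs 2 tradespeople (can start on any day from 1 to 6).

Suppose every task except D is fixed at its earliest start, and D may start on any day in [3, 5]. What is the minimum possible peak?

9

D@3: d1:9  d2:4  d3:3  d4:3  d5:0  d6:0 → peak 9
D@4: d1:9  d2:4  d3:0  d4:3  d5:3  d6:0 → peak 9
D@5: d1:9  d2:4  d3:0  d4:0  d5:3  d6:3 → peak 9
Best is D@3, peak 9.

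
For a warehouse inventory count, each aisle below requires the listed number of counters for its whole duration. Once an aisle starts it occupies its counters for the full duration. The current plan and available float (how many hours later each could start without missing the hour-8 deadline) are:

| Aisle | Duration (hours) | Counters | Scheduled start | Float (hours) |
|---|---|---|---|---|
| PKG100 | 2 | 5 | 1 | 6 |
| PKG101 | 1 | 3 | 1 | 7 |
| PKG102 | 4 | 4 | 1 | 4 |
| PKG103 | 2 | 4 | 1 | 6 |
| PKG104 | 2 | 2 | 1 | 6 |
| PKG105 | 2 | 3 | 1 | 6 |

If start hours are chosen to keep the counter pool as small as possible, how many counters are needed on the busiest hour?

7

Early-start (PKG100@1, PKG101@1, PKG102@1, PKG103@1, PKG104@1, PKG105@1) gives peak 21: h1:21  h2:18  h3:4  h4:4  h5:0  h6:0  h7:0  h8:0.
Shift PKG101→3, PKG102→3, PKG103→7, PKG105→4.
Schedule PKG100@1, PKG101@3, PKG102@3, PKG103@7, PKG104@1, PKG105@4: h1:7  h2:7  h3:7  h4:7  h5:7  h6:4  h7:4  h8:4 — peak 7.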